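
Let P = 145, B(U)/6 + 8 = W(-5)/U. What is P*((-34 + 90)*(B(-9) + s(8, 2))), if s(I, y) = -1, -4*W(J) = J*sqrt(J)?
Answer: -397880 - 20300*I*sqrt(5)/3 ≈ -3.9788e+5 - 15131.0*I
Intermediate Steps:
W(J) = -J**(3/2)/4 (W(J) = -J*sqrt(J)/4 = -J**(3/2)/4)
B(U) = -48 + 15*I*sqrt(5)/(2*U) (B(U) = -48 + 6*((-(-5)*I*sqrt(5)/4)/U) = -48 + 6*((5*I*sqrt(5)/4)/U) = -48 + 6*(5*I*sqrt(5)/(4*U)) = -48 + 15*I*sqrt(5)/(2*U))
P*((-34 + 90)*(B(-9) + s(8, 2))) = 145*((-34 + 90)*((-48 + (15/2)*I*sqrt(5)/(-9)) - 1)) = 145*(56*((-48 + (15/2)*I*sqrt(5)*(-1/9)) - 1)) = 145*(56*((-48 - 5*I*sqrt(5)/6) - 1)) = 145*(56*(-49 - 5*I*sqrt(5)/6)) = 145*(-2744 - 140*I*sqrt(5)/3) = -397880 - 20300*I*sqrt(5)/3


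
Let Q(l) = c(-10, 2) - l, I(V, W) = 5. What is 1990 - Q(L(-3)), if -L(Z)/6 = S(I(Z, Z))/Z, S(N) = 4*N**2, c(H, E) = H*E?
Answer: 2210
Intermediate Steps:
c(H, E) = E*H
L(Z) = -600/Z (L(Z) = -6*4*5**2/Z = -6*4*25/Z = -600/Z)
Q(l) = -20 - l (Q(l) = 2*(-10) - l = -20 - l)
1990 - Q(L(-3)) = 1990 - (-20 - (-600)/(-3)) = 1990 - (-20 - (-600)*(-1)/3) = 1990 - (-20 - 1*200) = 1990 - (-20 - 200) = 1990 - 1*(-220) = 1990 + 220 = 2210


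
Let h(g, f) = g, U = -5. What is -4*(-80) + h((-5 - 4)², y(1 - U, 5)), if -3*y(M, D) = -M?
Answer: 401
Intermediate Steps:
y(M, D) = M/3 (y(M, D) = -(-1)*M/3 = M/3)
-4*(-80) + h((-5 - 4)², y(1 - U, 5)) = -4*(-80) + (-5 - 4)² = 320 + (-9)² = 320 + 81 = 401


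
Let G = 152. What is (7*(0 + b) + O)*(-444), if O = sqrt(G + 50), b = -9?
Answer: 27972 - 444*sqrt(202) ≈ 21662.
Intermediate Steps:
O = sqrt(202) (O = sqrt(152 + 50) = sqrt(202) ≈ 14.213)
(7*(0 + b) + O)*(-444) = (7*(0 - 9) + sqrt(202))*(-444) = (7*(-9) + sqrt(202))*(-444) = (-63 + sqrt(202))*(-444) = 27972 - 444*sqrt(202)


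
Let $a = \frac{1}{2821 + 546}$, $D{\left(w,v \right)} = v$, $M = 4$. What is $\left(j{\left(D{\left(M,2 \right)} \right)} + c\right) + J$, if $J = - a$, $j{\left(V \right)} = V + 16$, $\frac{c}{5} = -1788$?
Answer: $- \frac{30040375}{3367} \approx -8922.0$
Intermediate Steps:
$a = \frac{1}{3367} \approx 0.000297$
$c = -8940$ ($c = 5 \left(-1788\right) = -8940$)
$j{\left(V \right)} = 16 + V$
$J = - \frac{1}{3367}$ ($J = \left(-1\right) \frac{1}{3367} = - \frac{1}{3367} \approx -0.000297$)
$\left(j{\left(D{\left(M,2 \right)} \right)} + c\right) + J = \left(\left(16 + 2\right) - 8940\right) - \frac{1}{3367} = \left(18 - 8940\right) - \frac{1}{3367} = -8922 - \frac{1}{3367} = - \frac{30040375}{3367}$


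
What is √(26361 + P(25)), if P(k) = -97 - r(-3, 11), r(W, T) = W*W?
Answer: √26255 ≈ 162.03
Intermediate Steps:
r(W, T) = W²
P(k) = -106 (P(k) = -97 - 1*(-3)² = -97 - 1*9 = -97 - 9 = -106)
√(26361 + P(25)) = √(26361 - 106) = √26255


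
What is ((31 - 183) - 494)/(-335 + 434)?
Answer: -646/99 ≈ -6.5253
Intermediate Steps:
((31 - 183) - 494)/(-335 + 434) = (-152 - 494)/99 = -646*1/99 = -646/99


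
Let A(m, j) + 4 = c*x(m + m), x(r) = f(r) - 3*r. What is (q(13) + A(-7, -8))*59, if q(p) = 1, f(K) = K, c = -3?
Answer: -5133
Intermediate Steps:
x(r) = -2*r (x(r) = r - 3*r = -2*r)
A(m, j) = -4 + 12*m (A(m, j) = -4 - (-6)*(m + m) = -4 - (-6)*2*m = -4 - (-12)*m = -4 + 12*m)
(q(13) + A(-7, -8))*59 = (1 + (-4 + 12*(-7)))*59 = (1 + (-4 - 84))*59 = (1 - 88)*59 = -87*59 = -5133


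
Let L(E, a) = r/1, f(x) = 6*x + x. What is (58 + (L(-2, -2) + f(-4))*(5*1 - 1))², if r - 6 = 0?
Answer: 900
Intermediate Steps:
r = 6 (r = 6 + 0 = 6)
f(x) = 7*x
L(E, a) = 6 (L(E, a) = 6/1 = 6*1 = 6)
(58 + (L(-2, -2) + f(-4))*(5*1 - 1))² = (58 + (6 + 7*(-4))*(5*1 - 1))² = (58 + (6 - 28)*(5 - 1))² = (58 - 22*4)² = (58 - 88)² = (-30)² = 900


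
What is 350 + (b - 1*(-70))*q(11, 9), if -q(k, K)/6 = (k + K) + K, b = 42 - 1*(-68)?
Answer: -30970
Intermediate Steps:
b = 110 (b = 42 + 68 = 110)
q(k, K) = -12*K - 6*k (q(k, K) = -6*((k + K) + K) = -6*((K + k) + K) = -6*(k + 2*K) = -12*K - 6*k)
350 + (b - 1*(-70))*q(11, 9) = 350 + (110 - 1*(-70))*(-12*9 - 6*11) = 350 + (110 + 70)*(-108 - 66) = 350 + 180*(-174) = 350 - 31320 = -30970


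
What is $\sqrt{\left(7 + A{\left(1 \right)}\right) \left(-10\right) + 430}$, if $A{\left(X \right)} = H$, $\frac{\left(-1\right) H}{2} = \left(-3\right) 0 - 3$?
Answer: $10 \sqrt{3} \approx 17.32$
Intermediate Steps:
$H = 6$ ($H = - 2 \left(\left(-3\right) 0 - 3\right) = - 2 \left(0 - 3\right) = \left(-2\right) \left(-3\right) = 6$)
$A{\left(X \right)} = 6$
$\sqrt{\left(7 + A{\left(1 \right)}\right) \left(-10\right) + 430} = \sqrt{\left(7 + 6\right) \left(-10\right) + 430} = \sqrt{13 \left(-10\right) + 430} = \sqrt{-130 + 430} = \sqrt{300} = 10 \sqrt{3}$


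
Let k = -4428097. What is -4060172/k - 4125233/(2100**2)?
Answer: -51653335943/2789701110000 ≈ -0.018516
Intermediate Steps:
-4060172/k - 4125233/(2100**2) = -4060172/(-4428097) - 4125233/(2100**2) = -4060172*(-1/4428097) - 4125233/4410000 = 4060172/4428097 - 4125233*1/4410000 = 4060172/4428097 - 589319/630000 = -51653335943/2789701110000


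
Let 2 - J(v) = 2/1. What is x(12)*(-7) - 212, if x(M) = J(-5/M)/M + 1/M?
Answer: -2551/12 ≈ -212.58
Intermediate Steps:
J(v) = 0 (J(v) = 2 - 2/1 = 2 - 2 = 0)
x(M) = 1/M (x(M) = 0/M + 1/M = 0 + 1/M = 1/M)
x(12)*(-7) - 212 = -7/12 - 212 = -2551/12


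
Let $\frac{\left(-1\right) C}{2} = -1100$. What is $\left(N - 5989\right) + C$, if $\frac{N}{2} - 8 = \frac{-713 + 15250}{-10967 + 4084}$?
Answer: $- \frac{25998633}{6883} \approx -3777.2$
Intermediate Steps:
$C = 2200$ ($C = \left(-2\right) \left(-1100\right) = 2200$)
$N = \frac{81054}{6883}$ ($N = 16 + 2 \frac{-713 + 15250}{-10967 + 4084} = 16 + 2 \frac{14537}{-6883} = 16 + 2 \cdot 14537 \left(- \frac{1}{6883}\right) = 16 + 2 \left(- \frac{14537}{6883}\right) = 16 - \frac{29074}{6883} = \frac{81054}{6883} \approx 11.776$)
$\left(N - 5989\right) + C = \left(\frac{81054}{6883} - 5989\right) + 2200 = - \frac{41141233}{6883} + 2200 = - \frac{25998633}{6883}$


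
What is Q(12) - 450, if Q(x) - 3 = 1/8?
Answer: -3575/8 ≈ -446.88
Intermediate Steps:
Q(x) = 25/8 (Q(x) = 3 + 1/8 = 25/8)
Q(12) - 450 = 25/8 - 450 = -3575/8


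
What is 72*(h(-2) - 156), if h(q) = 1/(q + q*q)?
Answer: -11196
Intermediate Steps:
h(q) = 1/(q + q**2)
72*(h(-2) - 156) = 72*(1/((-2)*(1 - 2)) - 156) = 72*(-1/2/(-1) - 156) = 72*(-1/2*(-1) - 156) = 72*(1/2 - 156) = 72*(-311/2) = -11196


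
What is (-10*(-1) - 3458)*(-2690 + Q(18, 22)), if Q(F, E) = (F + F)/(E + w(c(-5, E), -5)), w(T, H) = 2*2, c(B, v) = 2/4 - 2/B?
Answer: 120514496/13 ≈ 9.2704e+6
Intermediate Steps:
c(B, v) = ½ - 2/B (c(B, v) = 2*(¼) - 2/B = ½ - 2/B)
w(T, H) = 4
Q(F, E) = 2*F/(4 + E) (Q(F, E) = (F + F)/(E + 4) = (2*F)/(4 + E) = 2*F/(4 + E))
(-10*(-1) - 3458)*(-2690 + Q(18, 22)) = (-10*(-1) - 3458)*(-2690 + 2*18/(4 + 22)) = (10 - 3458)*(-2690 + 2*18/26) = -3448*(-2690 + 2*18*(1/26)) = -3448*(-2690 + 18/13) = -3448*(-34952/13) = 120514496/13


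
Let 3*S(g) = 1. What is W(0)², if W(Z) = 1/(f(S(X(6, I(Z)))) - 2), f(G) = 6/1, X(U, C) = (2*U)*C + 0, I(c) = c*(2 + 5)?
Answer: 1/16 ≈ 0.062500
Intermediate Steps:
I(c) = 7*c (I(c) = c*7 = 7*c)
X(U, C) = 2*C*U (X(U, C) = 2*C*U + 0 = 2*C*U)
S(g) = ⅓ (S(g) = (⅓)*1 = ⅓)
f(G) = 6 (f(G) = 6*1 = 6)
W(Z) = ¼ (W(Z) = 1/(6 - 2) = 1/4 = ¼)
W(0)² = (¼)² = 1/16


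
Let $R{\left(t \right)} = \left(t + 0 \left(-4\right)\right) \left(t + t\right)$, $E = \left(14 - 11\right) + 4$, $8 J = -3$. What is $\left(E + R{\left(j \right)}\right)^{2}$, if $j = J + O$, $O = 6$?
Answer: $\frac{5058001}{1024} \approx 4939.5$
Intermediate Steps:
$J = - \frac{3}{8}$ ($J = \frac{1}{8} \left(-3\right) = - \frac{3}{8} \approx -0.375$)
$E = 7$ ($E = 3 + 4 = 7$)
$j = \frac{45}{8}$ ($j = - \frac{3}{8} + 6 = \frac{45}{8} \approx 5.625$)
$R{\left(t \right)} = 2 t^{2}$ ($R{\left(t \right)} = \left(t + 0\right) 2 t = t 2 t = 2 t^{2}$)
$\left(E + R{\left(j \right)}\right)^{2} = \left(7 + 2 \left(\frac{45}{8}\right)^{2}\right)^{2} = \left(7 + 2 \cdot \frac{2025}{64}\right)^{2} = \left(7 + \frac{2025}{32}\right)^{2} = \left(\frac{2249}{32}\right)^{2} = \frac{5058001}{1024}$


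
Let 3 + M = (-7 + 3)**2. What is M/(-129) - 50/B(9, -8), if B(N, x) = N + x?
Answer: -6463/129 ≈ -50.101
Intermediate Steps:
M = 13 (M = -3 + (-7 + 3)**2 = -3 + (-4)**2 = -3 + 16 = 13)
M/(-129) - 50/B(9, -8) = 13/(-129) - 50/(9 - 8) = 13*(-1/129) - 50/1 = -13/129 - 50*1 = -13/129 - 50 = -6463/129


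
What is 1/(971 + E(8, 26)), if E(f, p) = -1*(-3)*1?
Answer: 1/974 ≈ 0.0010267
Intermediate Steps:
E(f, p) = 3 (E(f, p) = 3*1 = 3)
1/(971 + E(8, 26)) = 1/(971 + 3) = 1/974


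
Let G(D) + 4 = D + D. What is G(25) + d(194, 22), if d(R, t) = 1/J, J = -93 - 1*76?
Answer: 7773/169 ≈ 45.994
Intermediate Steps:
J = -169 (J = -93 - 76 = -169)
G(D) = -4 + 2*D (G(D) = -4 + (D + D) = -4 + 2*D)
d(R, t) = -1/169 (d(R, t) = 1/(-169) = -1/169)
G(25) + d(194, 22) = (-4 + 2*25) - 1/169 = (-4 + 50) - 1/169 = 46 - 1/169 = 7773/169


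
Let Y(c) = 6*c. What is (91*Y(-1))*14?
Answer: -7644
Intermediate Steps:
(91*Y(-1))*14 = (91*(6*(-1)))*14 = (91*(-6))*14 = -546*14 = -7644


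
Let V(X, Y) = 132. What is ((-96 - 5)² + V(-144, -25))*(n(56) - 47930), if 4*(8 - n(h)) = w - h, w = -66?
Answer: -989725739/2 ≈ -4.9486e+8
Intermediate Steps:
n(h) = 49/2 + h/4 (n(h) = 8 - (-66 - h)/4 = 8 + (33/2 + h/4) = 49/2 + h/4)
((-96 - 5)² + V(-144, -25))*(n(56) - 47930) = ((-96 - 5)² + 132)*((49/2 + (¼)*56) - 47930) = ((-101)² + 132)*((49/2 + 14) - 47930) = (10201 + 132)*(77/2 - 47930) = 10333*(-95783/2) = -989725739/2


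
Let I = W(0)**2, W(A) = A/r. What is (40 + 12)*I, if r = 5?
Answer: 0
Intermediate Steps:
W(A) = A/5
I = 0 (I = ((1/5)*0)**2 = 0**2 = 0)
(40 + 12)*I = (40 + 12)*0 = 52*0 = 0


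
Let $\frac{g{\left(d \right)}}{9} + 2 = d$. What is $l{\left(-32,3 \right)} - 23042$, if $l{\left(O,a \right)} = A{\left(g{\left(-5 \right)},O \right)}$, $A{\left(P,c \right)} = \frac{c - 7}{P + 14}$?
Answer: $- \frac{1129019}{49} \approx -23041.0$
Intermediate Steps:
$g{\left(d \right)} = -18 + 9 d$
$A{\left(P,c \right)} = \frac{-7 + c}{14 + P}$
$l{\left(O,a \right)} = \frac{1}{7} - \frac{O}{49}$ ($l{\left(O,a \right)} = \frac{-7 + O}{14 + \left(-18 + 9 \left(-5\right)\right)} = \frac{-7 + O}{14 - 63} = \frac{-7 + O}{-49} = - \frac{-7 + O}{49} = \frac{1}{7} - \frac{O}{49}$)
$l{\left(-32,3 \right)} - 23042 = \left(\frac{1}{7} - - \frac{32}{49}\right) - 23042 = \left(\frac{1}{7} + \frac{32}{49}\right) - 23042 = \frac{39}{49} - 23042 = - \frac{1129019}{49}$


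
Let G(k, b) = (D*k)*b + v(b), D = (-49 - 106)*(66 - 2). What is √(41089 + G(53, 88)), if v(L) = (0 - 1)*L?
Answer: I*√46225879 ≈ 6799.0*I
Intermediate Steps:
v(L) = -L
D = -9920 (D = -155*64 = -9920)
G(k, b) = -b - 9920*b*k (G(k, b) = (-9920*k)*b - b = -9920*b*k - b = -b - 9920*b*k)
√(41089 + G(53, 88)) = √(41089 + 88*(-1 - 9920*53)) = √(41089 + 88*(-1 - 525760)) = √(41089 + 88*(-525761)) = √(41089 - 46266968) = √(-46225879) = I*√46225879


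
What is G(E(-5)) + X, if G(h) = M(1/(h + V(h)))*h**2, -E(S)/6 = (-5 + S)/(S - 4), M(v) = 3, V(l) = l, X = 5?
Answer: 415/3 ≈ 138.33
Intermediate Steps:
E(S) = -6*(-5 + S)/(-4 + S) (E(S) = -6*(-5 + S)/(S - 4) = -6*(-5 + S)/(-4 + S))
G(h) = 3*h**2
G(E(-5)) + X = 3*(6*(5 - 1*(-5))/(-4 - 5))**2 + 5 = 3*(6*(5 + 5)/(-9))**2 + 5 = 3*(6*(-1/9)*10)**2 + 5 = 3*(-20/3)**2 + 5 = 3*(400/9) + 5 = 400/3 + 5 = 415/3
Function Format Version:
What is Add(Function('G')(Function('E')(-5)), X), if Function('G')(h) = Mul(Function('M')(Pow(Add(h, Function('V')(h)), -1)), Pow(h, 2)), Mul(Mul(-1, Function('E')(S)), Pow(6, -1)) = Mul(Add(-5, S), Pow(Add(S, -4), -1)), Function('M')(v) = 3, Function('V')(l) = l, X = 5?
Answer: Rational(415, 3) ≈ 138.33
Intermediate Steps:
Function('E')(S) = Mul(-6, Pow(Add(-4, S), -1), Add(-5, S)) (Function('E')(S) = Mul(-6, Mul(Add(-5, S), Pow(Add(S, -4), -1))) = Mul(-6, Mul(Add(-5, S), Pow(Add(-4, S), -1))) = Mul(-6, Mul(Pow(Add(-4, S), -1), Add(-5, S))) = Mul(-6, Pow(Add(-4, S), -1), Add(-5, S)))
Function('G')(h) = Mul(3, Pow(h, 2))
Add(Function('G')(Function('E')(-5)), X) = Add(Mul(3, Pow(Mul(6, Pow(Add(-4, -5), -1), Add(5, Mul(-1, -5))), 2)), 5) = Add(Mul(3, Pow(Mul(6, Pow(-9, -1), Add(5, 5)), 2)), 5) = Add(Mul(3, Pow(Mul(6, Rational(-1, 9), 10), 2)), 5) = Add(Mul(3, Pow(Rational(-20, 3), 2)), 5) = Add(Mul(3, Rational(400, 9)), 5) = Add(Rational(400, 3), 5) = Rational(415, 3)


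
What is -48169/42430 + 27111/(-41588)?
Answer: -1576786051/882289420 ≈ -1.7872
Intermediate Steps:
-48169/42430 + 27111/(-41588) = -48169*1/42430 + 27111*(-1/41588) = -48169/42430 - 27111/41588 = -1576786051/882289420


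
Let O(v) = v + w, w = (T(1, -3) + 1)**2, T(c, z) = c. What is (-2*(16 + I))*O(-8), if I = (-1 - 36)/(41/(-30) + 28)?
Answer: 93392/799 ≈ 116.89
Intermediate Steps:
I = -1110/799 (I = -37/(41*(-1/30) + 28) = -37/(-41/30 + 28) = -37/799/30 = -37*30/799 = -1110/799 ≈ -1.3892)
w = 4 (w = (1 + 1)**2 = 2**2 = 4)
O(v) = 4 + v (O(v) = v + 4 = 4 + v)
(-2*(16 + I))*O(-8) = (-2*(16 - 1110/799))*(4 - 8) = -2*11674/799*(-4) = -23348/799*(-4) = 93392/799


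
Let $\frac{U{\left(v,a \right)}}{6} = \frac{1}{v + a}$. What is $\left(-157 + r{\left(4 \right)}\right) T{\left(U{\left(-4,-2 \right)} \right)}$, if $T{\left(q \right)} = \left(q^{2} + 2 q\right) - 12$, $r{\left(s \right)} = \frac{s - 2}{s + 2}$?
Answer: $\frac{6110}{3} \approx 2036.7$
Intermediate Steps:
$U{\left(v,a \right)} = \frac{6}{a + v}$ ($U{\left(v,a \right)} = \frac{6}{v + a} = \frac{6}{a + v}$)
$r{\left(s \right)} = \frac{-2 + s}{2 + s}$
$T{\left(q \right)} = -12 + q^{2} + 2 q$
$\left(-157 + r{\left(4 \right)}\right) T{\left(U{\left(-4,-2 \right)} \right)} = \left(-157 + \frac{-2 + 4}{2 + 4}\right) \left(-12 + \left(\frac{6}{-2 - 4}\right)^{2} + 2 \frac{6}{-2 - 4}\right) = \left(-157 + \frac{1}{6} \cdot 2\right) \left(-12 + \left(\frac{6}{-6}\right)^{2} + 2 \frac{6}{-6}\right) = \left(-157 + \frac{1}{6} \cdot 2\right) \left(-12 + \left(6 \left(- \frac{1}{6}\right)\right)^{2} + 2 \cdot 6 \left(- \frac{1}{6}\right)\right) = \left(-157 + \frac{1}{3}\right) \left(-12 + \left(-1\right)^{2} + 2 \left(-1\right)\right) = - \frac{470 \left(-12 + 1 - 2\right)}{3} = \left(- \frac{470}{3}\right) \left(-13\right) = \frac{6110}{3}$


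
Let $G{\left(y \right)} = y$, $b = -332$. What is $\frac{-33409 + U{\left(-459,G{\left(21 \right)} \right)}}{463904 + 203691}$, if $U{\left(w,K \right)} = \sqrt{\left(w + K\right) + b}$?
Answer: $- \frac{33409}{667595} + \frac{i \sqrt{770}}{667595} \approx -0.050044 + 4.1565 \cdot 10^{-5} i$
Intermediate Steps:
$U{\left(w,K \right)} = \sqrt{-332 + K + w}$ ($U{\left(w,K \right)} = \sqrt{\left(w + K\right) - 332} = \sqrt{\left(K + w\right) - 332} = \sqrt{-332 + K + w}$)
$\frac{-33409 + U{\left(-459,G{\left(21 \right)} \right)}}{463904 + 203691} = \frac{-33409 + \sqrt{-332 + 21 - 459}}{463904 + 203691} = \frac{-33409 + \sqrt{-770}}{667595} = \left(-33409 + i \sqrt{770}\right) \frac{1}{667595} = - \frac{33409}{667595} + \frac{i \sqrt{770}}{667595}$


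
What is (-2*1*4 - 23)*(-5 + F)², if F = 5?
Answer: 0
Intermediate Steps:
(-2*1*4 - 23)*(-5 + F)² = (-2*1*4 - 23)*(-5 + 5)² = (-2*4 - 23)*0² = (-8 - 23)*0 = -31*0 = 0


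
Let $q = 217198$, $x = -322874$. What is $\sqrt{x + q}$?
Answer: $2 i \sqrt{26419} \approx 325.08 i$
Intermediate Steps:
$\sqrt{x + q} = \sqrt{-322874 + 217198} = \sqrt{-105676} = 2 i \sqrt{26419}$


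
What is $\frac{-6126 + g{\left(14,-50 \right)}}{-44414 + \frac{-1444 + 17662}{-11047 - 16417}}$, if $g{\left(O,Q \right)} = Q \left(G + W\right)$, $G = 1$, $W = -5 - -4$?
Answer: $\frac{84122232}{609901157} \approx 0.13793$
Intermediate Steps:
$W = -1$ ($W = -5 + 4 = -1$)
$g{\left(O,Q \right)} = 0$ ($g{\left(O,Q \right)} = Q \left(1 - 1\right) = Q 0 = 0$)
$\frac{-6126 + g{\left(14,-50 \right)}}{-44414 + \frac{-1444 + 17662}{-11047 - 16417}} = \frac{-6126 + 0}{-44414 + \frac{-1444 + 17662}{-11047 - 16417}} = - \frac{6126}{-44414 + \frac{16218}{-27464}} = - \frac{6126}{-44414 + 16218 \left(- \frac{1}{27464}\right)} = - \frac{6126}{-44414 - \frac{8109}{13732}} = - \frac{6126}{- \frac{609901157}{13732}} = \left(-6126\right) \left(- \frac{13732}{609901157}\right) = \frac{84122232}{609901157}$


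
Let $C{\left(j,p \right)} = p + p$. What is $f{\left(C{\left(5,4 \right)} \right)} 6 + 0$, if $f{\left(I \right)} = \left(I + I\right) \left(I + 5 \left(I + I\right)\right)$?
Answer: $8448$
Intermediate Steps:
$C{\left(j,p \right)} = 2 p$
$f{\left(I \right)} = 22 I^{2}$ ($f{\left(I \right)} = 2 I \left(I + 5 \cdot 2 I\right) = 2 I \left(I + 10 I\right) = 2 I 11 I = 22 I^{2}$)
$f{\left(C{\left(5,4 \right)} \right)} 6 + 0 = 22 \left(2 \cdot 4\right)^{2} \cdot 6 + 0 = 22 \cdot 8^{2} \cdot 6 + 0 = 22 \cdot 64 \cdot 6 + 0 = 1408 \cdot 6 + 0 = 8448 + 0 = 8448$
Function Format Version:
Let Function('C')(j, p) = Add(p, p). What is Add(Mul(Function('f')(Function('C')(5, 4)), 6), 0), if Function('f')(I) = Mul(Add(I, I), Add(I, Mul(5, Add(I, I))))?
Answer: 8448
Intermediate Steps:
Function('C')(j, p) = Mul(2, p)
Function('f')(I) = Mul(22, Pow(I, 2)) (Function('f')(I) = Mul(Mul(2, I), Add(I, Mul(5, Mul(2, I)))) = Mul(Mul(2, I), Add(I, Mul(10, I))) = Mul(Mul(2, I), Mul(11, I)) = Mul(22, Pow(I, 2)))
Add(Mul(Function('f')(Function('C')(5, 4)), 6), 0) = Add(Mul(Mul(22, Pow(Mul(2, 4), 2)), 6), 0) = Add(Mul(Mul(22, Pow(8, 2)), 6), 0) = Add(Mul(Mul(22, 64), 6), 0) = Add(Mul(1408, 6), 0) = Add(8448, 0) = 8448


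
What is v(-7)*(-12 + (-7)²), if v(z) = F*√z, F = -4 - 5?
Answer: -333*I*√7 ≈ -881.04*I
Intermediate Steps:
F = -9
v(z) = -9*√z
v(-7)*(-12 + (-7)²) = (-9*I*√7)*(-12 + (-7)²) = (-9*I*√7)*(-12 + 49) = -9*I*√7*37 = -333*I*√7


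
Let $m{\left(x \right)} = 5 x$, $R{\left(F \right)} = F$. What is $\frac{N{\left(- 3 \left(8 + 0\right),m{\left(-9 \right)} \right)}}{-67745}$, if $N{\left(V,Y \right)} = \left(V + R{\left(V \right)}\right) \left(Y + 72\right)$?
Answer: $\frac{1296}{67745} \approx 0.019131$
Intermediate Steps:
$N{\left(V,Y \right)} = 2 V \left(72 + Y\right)$ ($N{\left(V,Y \right)} = \left(V + V\right) \left(Y + 72\right) = 2 V \left(72 + Y\right)$)
$\frac{N{\left(- 3 \left(8 + 0\right),m{\left(-9 \right)} \right)}}{-67745} = \frac{2 \left(- 3 \left(8 + 0\right)\right) \left(72 + 5 \left(-9\right)\right)}{-67745} = 2 \left(\left(-3\right) 8\right) \left(72 - 45\right) \left(- \frac{1}{67745}\right) = 2 \left(-24\right) 27 \left(- \frac{1}{67745}\right) = \left(-1296\right) \left(- \frac{1}{67745}\right) = \frac{1296}{67745}$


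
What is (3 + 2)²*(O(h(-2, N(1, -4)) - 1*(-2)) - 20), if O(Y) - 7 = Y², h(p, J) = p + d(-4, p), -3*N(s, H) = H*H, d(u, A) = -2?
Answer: -225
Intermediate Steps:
N(s, H) = -H²/3 (N(s, H) = -H*H/3 = -H²/3)
h(p, J) = -2 + p (h(p, J) = p - 2 = -2 + p)
O(Y) = 7 + Y²
(3 + 2)²*(O(h(-2, N(1, -4)) - 1*(-2)) - 20) = (3 + 2)²*((7 + ((-2 - 2) - 1*(-2))²) - 20) = 5²*((7 + (-4 + 2)²) - 20) = 25*((7 + (-2)²) - 20) = 25*((7 + 4) - 20) = 25*(11 - 20) = 25*(-9) = -225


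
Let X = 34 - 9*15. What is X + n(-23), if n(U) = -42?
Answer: -143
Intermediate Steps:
X = -101 (X = 34 - 135 = -101)
X + n(-23) = -101 - 42 = -143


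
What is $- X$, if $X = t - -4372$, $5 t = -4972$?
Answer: $- \frac{16888}{5} \approx -3377.6$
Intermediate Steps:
$t = - \frac{4972}{5}$ ($t = \frac{1}{5} \left(-4972\right) = - \frac{4972}{5} \approx -994.4$)
$X = \frac{16888}{5}$ ($X = - \frac{4972}{5} - -4372 = - \frac{4972}{5} + 4372 = \frac{16888}{5} \approx 3377.6$)
$- X = \left(-1\right) \frac{16888}{5} = - \frac{16888}{5}$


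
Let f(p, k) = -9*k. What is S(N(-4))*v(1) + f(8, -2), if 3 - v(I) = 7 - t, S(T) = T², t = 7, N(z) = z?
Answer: 66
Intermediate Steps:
v(I) = 3 (v(I) = 3 - (7 - 1*7) = 3 - (7 - 7) = 3 - 1*0 = 3 + 0 = 3)
S(N(-4))*v(1) + f(8, -2) = (-4)²*3 - 9*(-2) = 16*3 + 18 = 48 + 18 = 66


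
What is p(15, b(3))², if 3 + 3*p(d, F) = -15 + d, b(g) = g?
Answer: 1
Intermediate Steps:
p(d, F) = -6 + d/3 (p(d, F) = -1 + (-15 + d)/3 = -1 + (-5 + d/3) = -6 + d/3)
p(15, b(3))² = (-6 + (⅓)*15)² = (-6 + 5)² = (-1)² = 1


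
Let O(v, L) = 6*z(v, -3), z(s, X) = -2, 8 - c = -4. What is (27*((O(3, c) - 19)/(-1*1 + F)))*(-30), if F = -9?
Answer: -2511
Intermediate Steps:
c = 12 (c = 8 - 1*(-4) = 8 + 4 = 12)
O(v, L) = -12 (O(v, L) = 6*(-2) = -12)
(27*((O(3, c) - 19)/(-1*1 + F)))*(-30) = (27*((-12 - 19)/(-1*1 - 9)))*(-30) = (27*(-31/(-1 - 9)))*(-30) = (27*(-31/(-10)))*(-30) = (27*(-31*(-1/10)))*(-30) = (27*(31/10))*(-30) = (837/10)*(-30) = -2511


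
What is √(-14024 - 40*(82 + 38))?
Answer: 2*I*√4706 ≈ 137.2*I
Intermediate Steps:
√(-14024 - 40*(82 + 38)) = √(-14024 - 40*120) = √(-14024 - 4800) = √(-18824) = 2*I*√4706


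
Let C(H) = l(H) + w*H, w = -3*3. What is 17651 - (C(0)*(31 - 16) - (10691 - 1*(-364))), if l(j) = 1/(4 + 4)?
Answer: 229633/8 ≈ 28704.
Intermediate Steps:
l(j) = ⅛ (l(j) = 1/8 = ⅛)
w = -9
C(H) = ⅛ - 9*H
17651 - (C(0)*(31 - 16) - (10691 - 1*(-364))) = 17651 - ((⅛ - 9*0)*(31 - 16) - (10691 - 1*(-364))) = 17651 - ((⅛ + 0)*15 - (10691 + 364)) = 17651 - ((⅛)*15 - 1*11055) = 17651 - (15/8 - 11055) = 17651 - 1*(-88425/8) = 17651 + 88425/8 = 229633/8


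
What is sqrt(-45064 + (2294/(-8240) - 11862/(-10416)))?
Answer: I*sqrt(562801662621065)/111755 ≈ 212.28*I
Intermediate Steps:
sqrt(-45064 + (2294/(-8240) - 11862/(-10416))) = sqrt(-45064 + (2294*(-1/8240) - 11862*(-1/10416))) = sqrt(-45064 + (-1147/4120 + 1977/1736)) = sqrt(-45064 + 96157/111755) = sqrt(-5036031163/111755) = I*sqrt(562801662621065)/111755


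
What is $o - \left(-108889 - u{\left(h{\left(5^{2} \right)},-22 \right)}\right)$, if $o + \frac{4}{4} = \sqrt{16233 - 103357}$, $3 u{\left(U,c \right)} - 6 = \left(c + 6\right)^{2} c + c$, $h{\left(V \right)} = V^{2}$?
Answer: $\frac{321016}{3} + 2 i \sqrt{21781} \approx 1.0701 \cdot 10^{5} + 295.17 i$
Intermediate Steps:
$u{\left(U,c \right)} = 2 + \frac{c}{3} + \frac{c \left(6 + c\right)^{2}}{3}$ ($u{\left(U,c \right)} = 2 + \frac{\left(c + 6\right)^{2} c + c}{3} = 2 + \frac{\left(6 + c\right)^{2} c + c}{3} = 2 + \frac{c \left(6 + c\right)^{2} + c}{3} = 2 + \frac{c + c \left(6 + c\right)^{2}}{3} = 2 + \left(\frac{c}{3} + \frac{c \left(6 + c\right)^{2}}{3}\right) = 2 + \frac{c}{3} + \frac{c \left(6 + c\right)^{2}}{3}$)
$o = -1 + 2 i \sqrt{21781}$ ($o = -1 + \sqrt{16233 - 103357} = -1 + \sqrt{-87124} = -1 + 2 i \sqrt{21781} \approx -1.0 + 295.17 i$)
$o - \left(-108889 - u{\left(h{\left(5^{2} \right)},-22 \right)}\right) = \left(-1 + 2 i \sqrt{21781}\right) - \left(-108889 - \left(2 + \frac{1}{3} \left(-22\right) + \frac{1}{3} \left(-22\right) \left(6 - 22\right)^{2}\right)\right) = \left(-1 + 2 i \sqrt{21781}\right) - \left(-108889 - \left(2 - \frac{22}{3} + \frac{1}{3} \left(-22\right) \left(-16\right)^{2}\right)\right) = \left(-1 + 2 i \sqrt{21781}\right) - \left(-108889 - \left(2 - \frac{22}{3} + \frac{1}{3} \left(-22\right) 256\right)\right) = \left(-1 + 2 i \sqrt{21781}\right) - \left(-108889 - \left(2 - \frac{22}{3} - \frac{5632}{3}\right)\right) = \left(-1 + 2 i \sqrt{21781}\right) - \left(-108889 - - \frac{5648}{3}\right) = \left(-1 + 2 i \sqrt{21781}\right) - \left(-108889 + \frac{5648}{3}\right) = \left(-1 + 2 i \sqrt{21781}\right) - - \frac{321019}{3} = \left(-1 + 2 i \sqrt{21781}\right) + \frac{321019}{3} = \frac{321016}{3} + 2 i \sqrt{21781}$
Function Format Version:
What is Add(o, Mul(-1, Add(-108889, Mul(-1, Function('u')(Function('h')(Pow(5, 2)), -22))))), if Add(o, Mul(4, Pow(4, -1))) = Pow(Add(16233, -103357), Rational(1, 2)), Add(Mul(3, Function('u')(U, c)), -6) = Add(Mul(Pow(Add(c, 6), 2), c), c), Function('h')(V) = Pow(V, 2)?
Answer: Add(Rational(321016, 3), Mul(2, I, Pow(21781, Rational(1, 2)))) ≈ Add(1.0701e+5, Mul(295.17, I))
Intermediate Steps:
Function('u')(U, c) = Add(2, Mul(Rational(1, 3), c), Mul(Rational(1, 3), c, Pow(Add(6, c), 2))) (Function('u')(U, c) = Add(2, Mul(Rational(1, 3), Add(Mul(Pow(Add(c, 6), 2), c), c))) = Add(2, Mul(Rational(1, 3), Add(Mul(Pow(Add(6, c), 2), c), c))) = Add(2, Mul(Rational(1, 3), Add(Mul(c, Pow(Add(6, c), 2)), c))) = Add(2, Mul(Rational(1, 3), Add(c, Mul(c, Pow(Add(6, c), 2))))) = Add(2, Add(Mul(Rational(1, 3), c), Mul(Rational(1, 3), c, Pow(Add(6, c), 2)))) = Add(2, Mul(Rational(1, 3), c), Mul(Rational(1, 3), c, Pow(Add(6, c), 2))))
o = Add(-1, Mul(2, I, Pow(21781, Rational(1, 2)))) (o = Add(-1, Pow(Add(16233, -103357), Rational(1, 2))) = Add(-1, Pow(-87124, Rational(1, 2))) = Add(-1, Mul(2, I, Pow(21781, Rational(1, 2)))) ≈ Add(-1.0000, Mul(295.17, I)))
Add(o, Mul(-1, Add(-108889, Mul(-1, Function('u')(Function('h')(Pow(5, 2)), -22))))) = Add(Add(-1, Mul(2, I, Pow(21781, Rational(1, 2)))), Mul(-1, Add(-108889, Mul(-1, Add(2, Mul(Rational(1, 3), -22), Mul(Rational(1, 3), -22, Pow(Add(6, -22), 2))))))) = Add(Add(-1, Mul(2, I, Pow(21781, Rational(1, 2)))), Mul(-1, Add(-108889, Mul(-1, Add(2, Rational(-22, 3), Mul(Rational(1, 3), -22, Pow(-16, 2))))))) = Add(Add(-1, Mul(2, I, Pow(21781, Rational(1, 2)))), Mul(-1, Add(-108889, Mul(-1, Add(2, Rational(-22, 3), Mul(Rational(1, 3), -22, 256)))))) = Add(Add(-1, Mul(2, I, Pow(21781, Rational(1, 2)))), Mul(-1, Add(-108889, Mul(-1, Add(2, Rational(-22, 3), Rational(-5632, 3)))))) = Add(Add(-1, Mul(2, I, Pow(21781, Rational(1, 2)))), Mul(-1, Add(-108889, Mul(-1, Rational(-5648, 3))))) = Add(Add(-1, Mul(2, I, Pow(21781, Rational(1, 2)))), Mul(-1, Add(-108889, Rational(5648, 3)))) = Add(Add(-1, Mul(2, I, Pow(21781, Rational(1, 2)))), Mul(-1, Rational(-321019, 3))) = Add(Add(-1, Mul(2, I, Pow(21781, Rational(1, 2)))), Rational(321019, 3)) = Add(Rational(321016, 3), Mul(2, I, Pow(21781, Rational(1, 2))))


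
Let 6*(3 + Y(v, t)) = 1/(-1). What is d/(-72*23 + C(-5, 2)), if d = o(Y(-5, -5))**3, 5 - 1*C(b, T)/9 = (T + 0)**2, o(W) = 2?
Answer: -8/1647 ≈ -0.0048573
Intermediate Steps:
Y(v, t) = -19/6 (Y(v, t) = -3 + (1/6)/(-1) = -3 + (1/6)*(-1) = -3 - 1/6 = -19/6)
C(b, T) = 45 - 9*T**2 (C(b, T) = 45 - 9*(T + 0)**2 = 45 - 9*T**2)
d = 8 (d = 2**3 = 8)
d/(-72*23 + C(-5, 2)) = 8/(-72*23 + (45 - 9*2**2)) = 8/(-1656 + (45 - 9*4)) = 8/(-1656 + (45 - 36)) = 8/(-1656 + 9) = 8/(-1647) = 8*(-1/1647) = -8/1647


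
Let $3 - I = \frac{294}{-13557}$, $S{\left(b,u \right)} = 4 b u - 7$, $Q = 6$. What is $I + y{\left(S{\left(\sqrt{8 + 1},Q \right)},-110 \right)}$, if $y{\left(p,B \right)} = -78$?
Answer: $- \frac{338827}{4519} \approx -74.978$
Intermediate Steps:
$S{\left(b,u \right)} = -7 + 4 b u$ ($S{\left(b,u \right)} = 4 b u - 7 = -7 + 4 b u$)
$I = \frac{13655}{4519}$ ($I = 3 - \frac{294}{-13557} = 3 - 294 \left(- \frac{1}{13557}\right) = 3 - - \frac{98}{4519} = 3 + \frac{98}{4519} = \frac{13655}{4519} \approx 3.0217$)
$I + y{\left(S{\left(\sqrt{8 + 1},Q \right)},-110 \right)} = \frac{13655}{4519} - 78 = - \frac{338827}{4519}$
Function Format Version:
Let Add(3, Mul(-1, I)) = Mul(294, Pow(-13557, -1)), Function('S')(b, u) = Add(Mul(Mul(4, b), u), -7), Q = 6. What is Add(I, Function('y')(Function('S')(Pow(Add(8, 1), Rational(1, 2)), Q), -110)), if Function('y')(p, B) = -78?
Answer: Rational(-338827, 4519) ≈ -74.978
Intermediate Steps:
Function('S')(b, u) = Add(-7, Mul(4, b, u)) (Function('S')(b, u) = Add(Mul(4, b, u), -7) = Add(-7, Mul(4, b, u)))
I = Rational(13655, 4519) (I = Add(3, Mul(-1, Mul(294, Pow(-13557, -1)))) = Add(3, Mul(-1, Mul(294, Rational(-1, 13557)))) = Add(3, Mul(-1, Rational(-98, 4519))) = Add(3, Rational(98, 4519)) = Rational(13655, 4519) ≈ 3.0217)
Add(I, Function('y')(Function('S')(Pow(Add(8, 1), Rational(1, 2)), Q), -110)) = Add(Rational(13655, 4519), -78) = Rational(-338827, 4519)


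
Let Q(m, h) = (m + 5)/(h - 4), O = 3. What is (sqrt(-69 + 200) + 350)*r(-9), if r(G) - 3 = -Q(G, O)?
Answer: -350 - sqrt(131) ≈ -361.45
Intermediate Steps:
Q(m, h) = (5 + m)/(-4 + h)
r(G) = 8 + G (r(G) = 3 - (5 + G)/(-4 + 3) = 3 - (5 + G)/(-1) = 3 - (-1)*(5 + G) = 3 - (-5 - G) = 3 + (5 + G) = 8 + G)
(sqrt(-69 + 200) + 350)*r(-9) = (sqrt(-69 + 200) + 350)*(8 - 9) = (sqrt(131) + 350)*(-1) = (350 + sqrt(131))*(-1) = -350 - sqrt(131)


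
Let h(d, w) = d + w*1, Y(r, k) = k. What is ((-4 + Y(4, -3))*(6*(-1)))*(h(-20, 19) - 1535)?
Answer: -64512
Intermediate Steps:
h(d, w) = d + w
((-4 + Y(4, -3))*(6*(-1)))*(h(-20, 19) - 1535) = ((-4 - 3)*(6*(-1)))*((-20 + 19) - 1535) = (-7*(-6))*(-1 - 1535) = 42*(-1536) = -64512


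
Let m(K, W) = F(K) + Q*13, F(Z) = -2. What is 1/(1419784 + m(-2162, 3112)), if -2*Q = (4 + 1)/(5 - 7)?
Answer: 4/5679193 ≈ 7.0433e-7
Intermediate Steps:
Q = 5/4 (Q = -(4 + 1)/(2*(5 - 7)) = -5/(2*(-2)) = -5*(-1)/(2*2) = -1/2*(-5/2) = 5/4 ≈ 1.2500)
m(K, W) = 57/4 (m(K, W) = -2 + (5/4)*13 = -2 + 65/4 = 57/4)
1/(1419784 + m(-2162, 3112)) = 1/(1419784 + 57/4) = 1/(5679193/4) = 4/5679193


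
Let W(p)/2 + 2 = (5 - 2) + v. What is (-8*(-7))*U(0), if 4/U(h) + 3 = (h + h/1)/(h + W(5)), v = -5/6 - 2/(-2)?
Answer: -224/3 ≈ -74.667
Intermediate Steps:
v = 1/6 (v = -5*1/6 - 2*(-1/2) = -5/6 + 1 = 1/6 ≈ 0.16667)
W(p) = 7/3 (W(p) = -4 + 2*((5 - 2) + 1/6) = -4 + 2*(3 + 1/6) = -4 + 2*(19/6) = -4 + 19/3 = 7/3)
U(h) = 4/(-3 + 2*h/(7/3 + h)) (U(h) = 4/(-3 + (h + h/1)/(h + 7/3)) = 4/(-3 + (h + h*1)/(7/3 + h)) = 4/(-3 + (h + h)/(7/3 + h)) = 4/(-3 + (2*h)/(7/3 + h)) = 4/(-3 + 2*h/(7/3 + h)))
(-8*(-7))*U(0) = (-8*(-7))*(4*(-7 - 3*0)/(3*(7 + 0))) = 56*((4/3)*(-7 + 0)/7) = 56*((4/3)*(1/7)*(-7)) = 56*(-4/3) = -224/3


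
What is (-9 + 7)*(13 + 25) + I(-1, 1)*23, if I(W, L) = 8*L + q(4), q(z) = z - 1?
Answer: 177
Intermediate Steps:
q(z) = -1 + z
I(W, L) = 3 + 8*L (I(W, L) = 8*L + (-1 + 4) = 8*L + 3 = 3 + 8*L)
(-9 + 7)*(13 + 25) + I(-1, 1)*23 = (-9 + 7)*(13 + 25) + (3 + 8*1)*23 = -2*38 + (3 + 8)*23 = -76 + 11*23 = -76 + 253 = 177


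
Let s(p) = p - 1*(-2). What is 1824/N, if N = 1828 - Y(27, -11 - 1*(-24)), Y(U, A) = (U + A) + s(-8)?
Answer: 304/299 ≈ 1.0167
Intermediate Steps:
s(p) = 2 + p (s(p) = p + 2 = 2 + p)
Y(U, A) = -6 + A + U (Y(U, A) = (U + A) + (2 - 8) = (A + U) - 6 = -6 + A + U)
N = 1794 (N = 1828 - (-6 + (-11 - 1*(-24)) + 27) = 1828 - (-6 + (-11 + 24) + 27) = 1828 - (-6 + 13 + 27) = 1828 - 1*34 = 1828 - 34 = 1794)
1824/N = 1824/1794 = 1824*(1/1794) = 304/299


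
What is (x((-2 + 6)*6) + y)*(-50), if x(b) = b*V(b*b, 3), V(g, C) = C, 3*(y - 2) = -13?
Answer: -10450/3 ≈ -3483.3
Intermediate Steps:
y = -7/3 (y = 2 + (1/3)*(-13) = 2 - 13/3 = -7/3 ≈ -2.3333)
x(b) = 3*b (x(b) = b*3 = 3*b)
(x((-2 + 6)*6) + y)*(-50) = (3*((-2 + 6)*6) - 7/3)*(-50) = (3*(4*6) - 7/3)*(-50) = (3*24 - 7/3)*(-50) = (72 - 7/3)*(-50) = (209/3)*(-50) = -10450/3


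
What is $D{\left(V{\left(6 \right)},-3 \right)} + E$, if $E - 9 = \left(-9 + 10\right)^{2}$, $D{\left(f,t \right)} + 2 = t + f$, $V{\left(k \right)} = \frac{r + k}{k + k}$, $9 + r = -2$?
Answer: $\frac{55}{12} \approx 4.5833$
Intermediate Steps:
$r = -11$ ($r = -9 - 2 = -11$)
$V{\left(k \right)} = \frac{-11 + k}{2 k}$ ($V{\left(k \right)} = \frac{-11 + k}{k + k} = \frac{-11 + k}{2 k}$)
$D{\left(f,t \right)} = -2 + f + t$ ($D{\left(f,t \right)} = -2 + \left(t + f\right) = -2 + \left(f + t\right) = -2 + f + t$)
$E = 10$ ($E = 9 + \left(-9 + 10\right)^{2} = 9 + 1^{2} = 9 + 1 = 10$)
$D{\left(V{\left(6 \right)},-3 \right)} + E = \left(-2 + \frac{-11 + 6}{2 \cdot 6} - 3\right) + 10 = \left(-2 + \frac{1}{2} \cdot \frac{1}{6} \left(-5\right) - 3\right) + 10 = \left(-2 - \frac{5}{12} - 3\right) + 10 = - \frac{65}{12} + 10 = \frac{55}{12}$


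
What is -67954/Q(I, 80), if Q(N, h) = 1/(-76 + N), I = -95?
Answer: 11620134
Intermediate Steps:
-67954/Q(I, 80) = -67954/(1/(-76 - 95)) = -67954/(1/(-171)) = -67954/(-1/171) = -67954*(-171) = 11620134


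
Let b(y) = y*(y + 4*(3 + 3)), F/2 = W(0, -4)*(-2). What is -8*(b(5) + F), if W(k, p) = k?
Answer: -1160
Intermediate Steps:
F = 0 (F = 2*(0*(-2)) = 2*0 = 0)
b(y) = y*(24 + y) (b(y) = y*(y + 4*6) = y*(y + 24) = y*(24 + y))
-8*(b(5) + F) = -8*(5*(24 + 5) + 0) = -8*(5*29 + 0) = -8*(145 + 0) = -8*145 = -1160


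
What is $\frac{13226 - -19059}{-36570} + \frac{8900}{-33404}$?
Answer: $- \frac{70196057}{61079214} \approx -1.1493$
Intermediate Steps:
$\frac{13226 - -19059}{-36570} + \frac{8900}{-33404} = \left(13226 + 19059\right) \left(- \frac{1}{36570}\right) + 8900 \left(- \frac{1}{33404}\right) = 32285 \left(- \frac{1}{36570}\right) - \frac{2225}{8351} = - \frac{6457}{7314} - \frac{2225}{8351} = - \frac{70196057}{61079214}$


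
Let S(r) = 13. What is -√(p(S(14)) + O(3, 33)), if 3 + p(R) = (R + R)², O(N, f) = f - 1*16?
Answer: -√690 ≈ -26.268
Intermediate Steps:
O(N, f) = -16 + f (O(N, f) = f - 16 = -16 + f)
p(R) = -3 + 4*R² (p(R) = -3 + (R + R)² = -3 + (2*R)² = -3 + 4*R²)
-√(p(S(14)) + O(3, 33)) = -√((-3 + 4*13²) + (-16 + 33)) = -√((-3 + 4*169) + 17) = -√((-3 + 676) + 17) = -√(673 + 17) = -√690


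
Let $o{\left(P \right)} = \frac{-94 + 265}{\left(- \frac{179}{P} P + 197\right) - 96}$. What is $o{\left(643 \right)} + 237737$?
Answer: $\frac{6181105}{26} \approx 2.3773 \cdot 10^{5}$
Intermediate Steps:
$o{\left(P \right)} = - \frac{57}{26}$ ($o{\left(P \right)} = \frac{171}{\left(-179 + 197\right) - 96} = \frac{171}{18 - 96} = \frac{171}{-78} = 171 \left(- \frac{1}{78}\right) = - \frac{57}{26}$)
$o{\left(643 \right)} + 237737 = - \frac{57}{26} + 237737 = \frac{6181105}{26}$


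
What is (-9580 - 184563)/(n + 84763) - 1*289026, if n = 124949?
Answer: -60612414655/209712 ≈ -2.8903e+5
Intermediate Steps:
(-9580 - 184563)/(n + 84763) - 1*289026 = (-9580 - 184563)/(124949 + 84763) - 1*289026 = -194143/209712 - 289026 = -60612414655/209712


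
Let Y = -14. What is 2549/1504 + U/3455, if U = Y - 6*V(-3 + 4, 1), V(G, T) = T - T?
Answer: 8785739/5196320 ≈ 1.6908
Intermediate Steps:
V(G, T) = 0
U = -14 (U = -14 - 6*0 = -14 + 0 = -14)
2549/1504 + U/3455 = 2549/1504 - 14/3455 = 8785739/5196320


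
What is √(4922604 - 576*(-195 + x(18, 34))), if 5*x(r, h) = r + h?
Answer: 54*√43115/5 ≈ 2242.5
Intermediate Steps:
x(r, h) = h/5 + r/5 (x(r, h) = (r + h)/5 = (h + r)/5 = h/5 + r/5)
√(4922604 - 576*(-195 + x(18, 34))) = √(4922604 - 576*(-195 + ((⅕)*34 + (⅕)*18))) = √(4922604 - 576*(-195 + (34/5 + 18/5))) = √(4922604 - 576*(-195 + 52/5)) = √(4922604 - 576*(-923/5)) = √(4922604 + 531648/5) = √(25144668/5) = 54*√43115/5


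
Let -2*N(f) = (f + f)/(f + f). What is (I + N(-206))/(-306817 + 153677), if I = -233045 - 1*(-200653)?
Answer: 12957/61256 ≈ 0.21152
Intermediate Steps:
I = -32392 (I = -233045 + 200653 = -32392)
N(f) = -½ (N(f) = -(f + f)/(2*(f + f)) = -2*f/(2*(2*f)) = -2*f*1/(2*f)/2 = -½*1 = -½)
(I + N(-206))/(-306817 + 153677) = (-32392 - ½)/(-306817 + 153677) = -64785/2/(-153140) = -64785/2*(-1/153140) = 12957/61256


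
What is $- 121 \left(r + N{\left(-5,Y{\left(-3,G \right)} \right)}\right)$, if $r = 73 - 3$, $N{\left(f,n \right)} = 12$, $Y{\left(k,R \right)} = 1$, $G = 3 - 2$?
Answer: $-9922$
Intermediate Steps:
$G = 1$ ($G = 3 - 2 = 1$)
$r = 70$
$- 121 \left(r + N{\left(-5,Y{\left(-3,G \right)} \right)}\right) = - 121 \left(70 + 12\right) = \left(-121\right) 82 = -9922$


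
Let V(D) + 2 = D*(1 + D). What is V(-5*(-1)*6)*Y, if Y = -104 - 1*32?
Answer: -126208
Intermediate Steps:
Y = -136 (Y = -104 - 32 = -136)
V(D) = -2 + D*(1 + D)
V(-5*(-1)*6)*Y = (-2 - 5*(-1)*6 + (-5*(-1)*6)²)*(-136) = (-2 + 5*6 + (5*6)²)*(-136) = (-2 + 30 + 30²)*(-136) = (-2 + 30 + 900)*(-136) = 928*(-136) = -126208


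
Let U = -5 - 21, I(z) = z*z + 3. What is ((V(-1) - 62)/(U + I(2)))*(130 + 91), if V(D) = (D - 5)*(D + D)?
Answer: 11050/19 ≈ 581.58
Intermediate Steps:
I(z) = 3 + z² (I(z) = z² + 3 = 3 + z²)
V(D) = 2*D*(-5 + D) (V(D) = (-5 + D)*(2*D) = 2*D*(-5 + D))
U = -26
((V(-1) - 62)/(U + I(2)))*(130 + 91) = ((2*(-1)*(-5 - 1) - 62)/(-26 + (3 + 2²)))*(130 + 91) = ((2*(-1)*(-6) - 62)/(-26 + (3 + 4)))*221 = ((12 - 62)/(-26 + 7))*221 = -50/(-19)*221 = -50*(-1/19)*221 = (50/19)*221 = 11050/19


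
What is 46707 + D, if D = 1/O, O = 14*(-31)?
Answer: 20270837/434 ≈ 46707.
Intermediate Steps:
O = -434
D = -1/434 (D = 1/(-434) = -1/434 ≈ -0.0023041)
46707 + D = 46707 - 1/434 = 20270837/434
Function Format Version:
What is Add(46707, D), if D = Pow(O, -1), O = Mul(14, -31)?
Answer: Rational(20270837, 434) ≈ 46707.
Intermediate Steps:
O = -434
D = Rational(-1, 434) (D = Pow(-434, -1) = Rational(-1, 434) ≈ -0.0023041)
Add(46707, D) = Add(46707, Rational(-1, 434)) = Rational(20270837, 434)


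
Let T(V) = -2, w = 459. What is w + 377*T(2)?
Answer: -295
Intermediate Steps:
w + 377*T(2) = 459 + 377*(-2) = 459 - 754 = -295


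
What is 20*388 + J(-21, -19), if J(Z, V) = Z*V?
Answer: 8159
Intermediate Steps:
J(Z, V) = V*Z
20*388 + J(-21, -19) = 20*388 - 19*(-21) = 7760 + 399 = 8159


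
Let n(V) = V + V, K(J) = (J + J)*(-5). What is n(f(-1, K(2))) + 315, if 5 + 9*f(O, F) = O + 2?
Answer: 2827/9 ≈ 314.11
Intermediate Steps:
K(J) = -10*J (K(J) = (2*J)*(-5) = -10*J)
f(O, F) = -⅓ + O/9 (f(O, F) = -5/9 + (O + 2)/9 = -5/9 + (2 + O)/9 = -5/9 + (2/9 + O/9) = -⅓ + O/9)
n(V) = 2*V
n(f(-1, K(2))) + 315 = 2*(-⅓ + (⅑)*(-1)) + 315 = 2*(-⅓ - ⅑) + 315 = 2*(-4/9) + 315 = -8/9 + 315 = 2827/9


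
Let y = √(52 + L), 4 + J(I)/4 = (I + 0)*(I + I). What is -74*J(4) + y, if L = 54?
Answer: -8288 + √106 ≈ -8277.7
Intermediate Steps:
J(I) = -16 + 8*I² (J(I) = -16 + 4*((I + 0)*(I + I)) = -16 + 4*(I*(2*I)) = -16 + 4*(2*I²) = -16 + 8*I²)
y = √106 (y = √(52 + 54) = √106 ≈ 10.296)
-74*J(4) + y = -74*(-16 + 8*4²) + √106 = -74*(-16 + 8*16) + √106 = -74*(-16 + 128) + √106 = -74*112 + √106 = -8288 + √106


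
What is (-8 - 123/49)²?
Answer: 265225/2401 ≈ 110.46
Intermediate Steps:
(-8 - 123/49)² = (-515/49)² = 265225/2401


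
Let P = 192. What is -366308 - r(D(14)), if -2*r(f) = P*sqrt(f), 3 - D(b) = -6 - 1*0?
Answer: -366020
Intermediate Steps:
D(b) = 9 (D(b) = 3 - (-6 - 1*0) = 3 - (-6 + 0) = 3 - 1*(-6) = 3 + 6 = 9)
r(f) = -96*sqrt(f)
-366308 - r(D(14)) = -366308 - (-96)*sqrt(9) = -366308 - (-96)*3 = -366308 - 1*(-288) = -366308 + 288 = -366020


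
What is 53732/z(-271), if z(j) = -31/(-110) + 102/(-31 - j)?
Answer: 23642080/311 ≈ 76020.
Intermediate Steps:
z(j) = 31/110 + 102/(-31 - j) (z(j) = -31*(-1/110) + 102/(-31 - j) = 31/110 + 102/(-31 - j))
53732/z(-271) = 53732/(((-10259 + 31*(-271))/(110*(31 - 271)))) = 53732/(((1/110)*(-10259 - 8401)/(-240))) = 53732/(((1/110)*(-1/240)*(-18660))) = 53732/(311/440) = 53732*(440/311) = 23642080/311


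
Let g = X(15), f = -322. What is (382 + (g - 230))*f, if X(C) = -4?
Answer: -47656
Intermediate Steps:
g = -4
(382 + (g - 230))*f = (382 + (-4 - 230))*(-322) = (382 - 234)*(-322) = 148*(-322) = -47656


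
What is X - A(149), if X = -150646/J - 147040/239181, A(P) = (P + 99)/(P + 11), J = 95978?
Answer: -857262427739/229561140180 ≈ -3.7344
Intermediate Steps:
A(P) = (99 + P)/(11 + P)
X = -25072133023/11478057009 (X = -150646/95978 - 147040/239181 = -150646*1/95978 - 147040*1/239181 = -75323/47989 - 147040/239181 = -25072133023/11478057009 ≈ -2.1844)
X - A(149) = -25072133023/11478057009 - (99 + 149)/(11 + 149) = -25072133023/11478057009 - 248/160 = -25072133023/11478057009 - 1*31/20 = -25072133023/11478057009 - 31/20 = -857262427739/229561140180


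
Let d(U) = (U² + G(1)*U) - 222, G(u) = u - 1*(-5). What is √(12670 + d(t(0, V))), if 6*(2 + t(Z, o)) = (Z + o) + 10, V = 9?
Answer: √448429/6 ≈ 111.61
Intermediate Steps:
G(u) = 5 + u (G(u) = u + 5 = 5 + u)
t(Z, o) = -⅓ + Z/6 + o/6 (t(Z, o) = -2 + ((Z + o) + 10)/6 = -2 + (10 + Z + o)/6 = -2 + (5/3 + Z/6 + o/6) = -⅓ + Z/6 + o/6)
d(U) = -222 + U² + 6*U (d(U) = (U² + (5 + 1)*U) - 222 = (U² + 6*U) - 222 = -222 + U² + 6*U)
√(12670 + d(t(0, V))) = √(12670 + (-222 + (-⅓ + (⅙)*0 + (⅙)*9)² + 6*(-⅓ + (⅙)*0 + (⅙)*9))) = √(12670 + (-222 + (-⅓ + 0 + 3/2)² + 6*(-⅓ + 0 + 3/2))) = √(12670 + (-222 + (7/6)² + 6*(7/6))) = √(12670 + (-222 + 49/36 + 7)) = √(12670 - 7691/36) = √(448429/36) = √448429/6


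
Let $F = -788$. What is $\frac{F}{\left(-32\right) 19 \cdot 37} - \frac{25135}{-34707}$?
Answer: $\frac{148196519}{195192168} \approx 0.75923$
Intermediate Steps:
$\frac{F}{\left(-32\right) 19 \cdot 37} - \frac{25135}{-34707} = - \frac{788}{\left(-32\right) 19 \cdot 37} - \frac{25135}{-34707} = - \frac{788}{\left(-608\right) 37} - - \frac{25135}{34707} = - \frac{788}{-22496} + \frac{25135}{34707} = \left(-788\right) \left(- \frac{1}{22496}\right) + \frac{25135}{34707} = \frac{197}{5624} + \frac{25135}{34707} = \frac{148196519}{195192168}$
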